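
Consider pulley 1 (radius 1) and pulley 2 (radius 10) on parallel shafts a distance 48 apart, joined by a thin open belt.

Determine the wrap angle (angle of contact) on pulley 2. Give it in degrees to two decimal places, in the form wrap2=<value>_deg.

open belt: β = asin((r2−r1)/C) = asin(9/48) = 10.8069°
wrap1 = π − 2β = 158.3862°
wrap2 = π + 2β = 201.6138°

wrap2=201.61_deg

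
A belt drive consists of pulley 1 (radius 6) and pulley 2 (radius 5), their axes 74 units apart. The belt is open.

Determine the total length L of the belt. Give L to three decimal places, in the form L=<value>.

open belt: β = asin((r2−r1)/C) = asin(-1/74) = -0.7743°
wrap1 = π − 2β = 181.5486°
wrap2 = π + 2β = 178.4514°
tangent length = C·cosβ = 73.9932
L = r1·wrap1 + r2·wrap2 + 2·C·cosβ = 6·3.1686 + 5·3.1146 + 2·73.9932 = 182.5710

L=182.571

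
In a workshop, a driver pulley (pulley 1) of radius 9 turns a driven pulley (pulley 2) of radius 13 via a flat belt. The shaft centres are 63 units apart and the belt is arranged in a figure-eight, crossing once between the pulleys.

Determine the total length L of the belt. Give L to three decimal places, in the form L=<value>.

crossed belt: β = asin((r1+r2)/C) = asin(22/63) = 20.4388°
wrap1 = wrap2 = π + 2β = 220.8776°
tangent length = C·cosβ = 59.0339
L = (r1+r2)·wrap + 2·C·cosβ = 22·3.8550 + 2·59.0339 = 202.8787

L=202.879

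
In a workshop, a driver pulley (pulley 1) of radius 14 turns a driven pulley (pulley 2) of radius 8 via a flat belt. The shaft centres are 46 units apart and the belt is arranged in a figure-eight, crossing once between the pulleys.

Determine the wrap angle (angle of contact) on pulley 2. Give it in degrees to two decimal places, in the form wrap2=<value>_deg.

wrap2=237.14_deg

crossed belt: β = asin((r1+r2)/C) = asin(22/46) = 28.5719°
wrap1 = wrap2 = π + 2β = 237.1438°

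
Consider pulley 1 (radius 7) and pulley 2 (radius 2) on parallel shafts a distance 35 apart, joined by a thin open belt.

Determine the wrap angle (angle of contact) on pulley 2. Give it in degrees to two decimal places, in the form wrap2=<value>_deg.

open belt: β = asin((r2−r1)/C) = asin(-5/35) = -8.2132°
wrap1 = π − 2β = 196.4264°
wrap2 = π + 2β = 163.5736°

wrap2=163.57_deg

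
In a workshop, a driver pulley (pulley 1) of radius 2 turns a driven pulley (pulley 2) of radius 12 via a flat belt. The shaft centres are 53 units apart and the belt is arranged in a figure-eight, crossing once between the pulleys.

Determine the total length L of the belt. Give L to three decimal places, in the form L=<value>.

crossed belt: β = asin((r1+r2)/C) = asin(14/53) = 15.3165°
wrap1 = wrap2 = π + 2β = 210.6330°
tangent length = C·cosβ = 51.1175
L = (r1+r2)·wrap + 2·C·cosβ = 14·3.6762 + 2·51.1175 = 153.7024

L=153.702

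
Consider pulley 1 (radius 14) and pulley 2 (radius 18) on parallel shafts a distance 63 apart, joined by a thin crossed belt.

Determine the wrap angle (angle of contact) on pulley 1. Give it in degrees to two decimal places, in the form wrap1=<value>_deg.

wrap1=241.05_deg

crossed belt: β = asin((r1+r2)/C) = asin(32/63) = 30.5265°
wrap1 = wrap2 = π + 2β = 241.0530°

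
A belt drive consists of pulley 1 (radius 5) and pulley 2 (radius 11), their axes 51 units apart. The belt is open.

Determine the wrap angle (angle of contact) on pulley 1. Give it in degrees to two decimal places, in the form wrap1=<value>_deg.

open belt: β = asin((r2−r1)/C) = asin(6/51) = 6.7563°
wrap1 = π − 2β = 166.4873°
wrap2 = π + 2β = 193.5127°

wrap1=166.49_deg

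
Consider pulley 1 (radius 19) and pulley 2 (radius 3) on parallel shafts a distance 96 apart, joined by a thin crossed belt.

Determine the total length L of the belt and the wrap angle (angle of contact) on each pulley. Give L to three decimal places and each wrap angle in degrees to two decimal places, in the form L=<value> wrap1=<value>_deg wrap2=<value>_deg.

L=266.179 wrap1=206.50_deg wrap2=206.50_deg

crossed belt: β = asin((r1+r2)/C) = asin(22/96) = 13.2480°
wrap1 = wrap2 = π + 2β = 206.4960°
tangent length = C·cosβ = 93.4452
L = (r1+r2)·wrap + 2·C·cosβ = 22·3.6040 + 2·93.4452 = 266.1791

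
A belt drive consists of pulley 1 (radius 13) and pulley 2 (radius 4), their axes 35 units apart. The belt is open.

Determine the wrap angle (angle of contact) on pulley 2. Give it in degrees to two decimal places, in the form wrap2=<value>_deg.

open belt: β = asin((r2−r1)/C) = asin(-9/35) = -14.9006°
wrap1 = π − 2β = 209.8012°
wrap2 = π + 2β = 150.1988°

wrap2=150.20_deg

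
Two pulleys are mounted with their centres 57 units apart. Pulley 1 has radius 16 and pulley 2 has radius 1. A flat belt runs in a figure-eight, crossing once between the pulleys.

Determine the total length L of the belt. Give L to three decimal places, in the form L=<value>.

L=172.516

crossed belt: β = asin((r1+r2)/C) = asin(17/57) = 17.3523°
wrap1 = wrap2 = π + 2β = 214.7045°
tangent length = C·cosβ = 54.4059
L = (r1+r2)·wrap + 2·C·cosβ = 17·3.7473 + 2·54.4059 = 172.5159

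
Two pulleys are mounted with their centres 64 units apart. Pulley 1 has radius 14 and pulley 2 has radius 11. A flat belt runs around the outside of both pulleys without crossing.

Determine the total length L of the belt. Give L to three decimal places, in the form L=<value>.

open belt: β = asin((r2−r1)/C) = asin(-3/64) = -2.6867°
wrap1 = π − 2β = 185.3734°
wrap2 = π + 2β = 174.6266°
tangent length = C·cosβ = 63.9296
L = r1·wrap1 + r2·wrap2 + 2·C·cosβ = 14·3.2354 + 11·3.0478 + 2·63.9296 = 206.6805

L=206.680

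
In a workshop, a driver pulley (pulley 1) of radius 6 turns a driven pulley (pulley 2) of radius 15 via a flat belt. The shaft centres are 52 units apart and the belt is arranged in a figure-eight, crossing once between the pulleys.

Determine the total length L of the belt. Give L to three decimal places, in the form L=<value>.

L=178.576

crossed belt: β = asin((r1+r2)/C) = asin(21/52) = 23.8188°
wrap1 = wrap2 = π + 2β = 227.6377°
tangent length = C·cosβ = 47.5710
L = (r1+r2)·wrap + 2·C·cosβ = 21·3.9730 + 2·47.5710 = 178.5756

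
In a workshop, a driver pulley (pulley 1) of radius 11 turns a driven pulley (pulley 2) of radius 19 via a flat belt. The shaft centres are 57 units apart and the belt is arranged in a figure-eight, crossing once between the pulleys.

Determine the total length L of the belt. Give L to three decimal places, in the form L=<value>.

L=224.436

crossed belt: β = asin((r1+r2)/C) = asin(30/57) = 31.7569°
wrap1 = wrap2 = π + 2β = 243.5137°
tangent length = C·cosβ = 48.4665
L = (r1+r2)·wrap + 2·C·cosβ = 30·4.2501 + 2·48.4665 = 224.4365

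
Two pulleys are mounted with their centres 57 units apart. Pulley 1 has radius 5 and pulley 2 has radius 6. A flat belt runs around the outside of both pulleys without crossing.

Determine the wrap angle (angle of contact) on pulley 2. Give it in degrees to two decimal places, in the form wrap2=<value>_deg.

open belt: β = asin((r2−r1)/C) = asin(1/57) = 1.0052°
wrap1 = π − 2β = 177.9895°
wrap2 = π + 2β = 182.0105°

wrap2=182.01_deg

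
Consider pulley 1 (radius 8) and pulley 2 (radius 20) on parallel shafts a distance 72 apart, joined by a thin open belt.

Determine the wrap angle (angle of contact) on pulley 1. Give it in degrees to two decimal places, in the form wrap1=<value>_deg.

open belt: β = asin((r2−r1)/C) = asin(12/72) = 9.5941°
wrap1 = π − 2β = 160.8119°
wrap2 = π + 2β = 199.1881°

wrap1=160.81_deg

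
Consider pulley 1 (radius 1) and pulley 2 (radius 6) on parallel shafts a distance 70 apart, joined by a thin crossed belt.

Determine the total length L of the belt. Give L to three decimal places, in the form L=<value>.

crossed belt: β = asin((r1+r2)/C) = asin(7/70) = 5.7392°
wrap1 = wrap2 = π + 2β = 191.4783°
tangent length = C·cosβ = 69.6491
L = (r1+r2)·wrap + 2·C·cosβ = 7·3.3419 + 2·69.6491 = 162.6917

L=162.692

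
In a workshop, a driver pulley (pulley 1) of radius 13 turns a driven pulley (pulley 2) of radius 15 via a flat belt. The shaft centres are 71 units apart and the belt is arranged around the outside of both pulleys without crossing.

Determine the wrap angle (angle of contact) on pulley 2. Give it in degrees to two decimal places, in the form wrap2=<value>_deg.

wrap2=183.23_deg

open belt: β = asin((r2−r1)/C) = asin(2/71) = 1.6142°
wrap1 = π − 2β = 176.7716°
wrap2 = π + 2β = 183.2284°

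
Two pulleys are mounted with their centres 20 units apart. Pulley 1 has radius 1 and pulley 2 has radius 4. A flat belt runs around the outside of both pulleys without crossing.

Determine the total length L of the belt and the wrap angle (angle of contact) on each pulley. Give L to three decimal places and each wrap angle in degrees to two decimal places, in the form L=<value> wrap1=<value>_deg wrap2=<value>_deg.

L=56.159 wrap1=162.75_deg wrap2=197.25_deg

open belt: β = asin((r2−r1)/C) = asin(3/20) = 8.6269°
wrap1 = π − 2β = 162.7461°
wrap2 = π + 2β = 197.2539°
tangent length = C·cosβ = 19.7737
L = r1·wrap1 + r2·wrap2 + 2·C·cosβ = 1·2.8405 + 4·3.4427 + 2·19.7737 = 56.1588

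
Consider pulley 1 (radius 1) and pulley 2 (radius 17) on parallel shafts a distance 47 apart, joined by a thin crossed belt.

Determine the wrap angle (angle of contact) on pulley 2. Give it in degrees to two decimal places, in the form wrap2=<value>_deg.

wrap2=225.04_deg

crossed belt: β = asin((r1+r2)/C) = asin(18/47) = 22.5183°
wrap1 = wrap2 = π + 2β = 225.0366°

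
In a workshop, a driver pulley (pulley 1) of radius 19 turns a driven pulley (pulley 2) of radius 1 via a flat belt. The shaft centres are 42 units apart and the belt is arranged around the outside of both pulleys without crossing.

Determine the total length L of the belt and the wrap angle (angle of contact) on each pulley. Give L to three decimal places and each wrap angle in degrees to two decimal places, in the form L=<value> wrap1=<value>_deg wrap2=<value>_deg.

L=154.671 wrap1=230.75_deg wrap2=129.25_deg

open belt: β = asin((r2−r1)/C) = asin(-18/42) = -25.3769°
wrap1 = π − 2β = 230.7539°
wrap2 = π + 2β = 129.2461°
tangent length = C·cosβ = 37.9473
L = r1·wrap1 + r2·wrap2 + 2·C·cosβ = 19·4.0274 + 1·2.2558 + 2·37.9473 = 154.6713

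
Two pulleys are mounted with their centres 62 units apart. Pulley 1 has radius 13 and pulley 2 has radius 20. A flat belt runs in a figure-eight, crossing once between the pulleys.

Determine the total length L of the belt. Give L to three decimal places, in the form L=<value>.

L=245.692

crossed belt: β = asin((r1+r2)/C) = asin(33/62) = 32.1582°
wrap1 = wrap2 = π + 2β = 244.3163°
tangent length = C·cosβ = 52.4881
L = (r1+r2)·wrap + 2·C·cosβ = 33·4.2641 + 2·52.4881 = 245.6923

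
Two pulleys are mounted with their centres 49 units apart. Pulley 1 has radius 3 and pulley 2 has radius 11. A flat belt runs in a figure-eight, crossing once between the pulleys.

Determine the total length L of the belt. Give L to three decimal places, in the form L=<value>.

crossed belt: β = asin((r1+r2)/C) = asin(14/49) = 16.6015°
wrap1 = wrap2 = π + 2β = 213.2031°
tangent length = C·cosβ = 46.9574
L = (r1+r2)·wrap + 2·C·cosβ = 14·3.7211 + 2·46.9574 = 146.0102

L=146.010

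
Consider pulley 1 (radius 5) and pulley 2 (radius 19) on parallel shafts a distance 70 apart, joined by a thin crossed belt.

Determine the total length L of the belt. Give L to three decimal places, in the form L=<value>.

crossed belt: β = asin((r1+r2)/C) = asin(24/70) = 20.0510°
wrap1 = wrap2 = π + 2β = 220.1021°
tangent length = C·cosβ = 65.7571
L = (r1+r2)·wrap + 2·C·cosβ = 24·3.8415 + 2·65.7571 = 223.7104

L=223.710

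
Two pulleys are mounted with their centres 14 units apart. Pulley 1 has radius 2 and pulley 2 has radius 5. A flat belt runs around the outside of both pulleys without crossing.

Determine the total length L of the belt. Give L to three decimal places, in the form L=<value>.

L=50.637

open belt: β = asin((r2−r1)/C) = asin(3/14) = 12.3736°
wrap1 = π − 2β = 155.2527°
wrap2 = π + 2β = 204.7473°
tangent length = C·cosβ = 13.6748
L = r1·wrap1 + r2·wrap2 + 2·C·cosβ = 2·2.7097 + 5·3.5735 + 2·13.6748 = 50.6365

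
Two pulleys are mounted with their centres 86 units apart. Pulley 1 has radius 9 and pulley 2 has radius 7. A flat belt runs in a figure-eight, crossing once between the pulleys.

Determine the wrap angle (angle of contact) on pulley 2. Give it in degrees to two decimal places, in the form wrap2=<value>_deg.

crossed belt: β = asin((r1+r2)/C) = asin(16/86) = 10.7222°
wrap1 = wrap2 = π + 2β = 201.4443°

wrap2=201.44_deg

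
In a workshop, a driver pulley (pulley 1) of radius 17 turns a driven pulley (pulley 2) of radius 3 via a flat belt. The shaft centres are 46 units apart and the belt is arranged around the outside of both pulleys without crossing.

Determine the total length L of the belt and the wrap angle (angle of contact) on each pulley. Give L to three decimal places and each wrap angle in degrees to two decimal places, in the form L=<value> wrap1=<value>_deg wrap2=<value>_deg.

open belt: β = asin((r2−r1)/C) = asin(-14/46) = -17.7189°
wrap1 = π − 2β = 215.4379°
wrap2 = π + 2β = 144.5621°
tangent length = C·cosβ = 43.8178
L = r1·wrap1 + r2·wrap2 + 2·C·cosβ = 17·3.7601 + 3·2.5231 + 2·43.8178 = 159.1266

L=159.127 wrap1=215.44_deg wrap2=144.56_deg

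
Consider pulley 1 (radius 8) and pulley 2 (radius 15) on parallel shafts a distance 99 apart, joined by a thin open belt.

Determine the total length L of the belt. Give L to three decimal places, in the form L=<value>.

L=270.752

open belt: β = asin((r2−r1)/C) = asin(7/99) = 4.0546°
wrap1 = π − 2β = 171.8908°
wrap2 = π + 2β = 188.1092°
tangent length = C·cosβ = 98.7522
L = r1·wrap1 + r2·wrap2 + 2·C·cosβ = 8·3.0001 + 15·3.2831 + 2·98.7522 = 270.7518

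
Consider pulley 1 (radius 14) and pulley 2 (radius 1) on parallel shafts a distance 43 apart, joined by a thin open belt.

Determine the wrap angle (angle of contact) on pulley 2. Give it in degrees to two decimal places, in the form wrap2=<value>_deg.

open belt: β = asin((r2−r1)/C) = asin(-13/43) = -17.5973°
wrap1 = π − 2β = 215.1947°
wrap2 = π + 2β = 144.8053°

wrap2=144.81_deg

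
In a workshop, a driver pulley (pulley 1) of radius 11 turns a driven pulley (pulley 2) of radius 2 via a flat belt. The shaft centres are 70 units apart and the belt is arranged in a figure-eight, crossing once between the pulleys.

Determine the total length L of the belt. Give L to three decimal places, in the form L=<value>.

L=183.262

crossed belt: β = asin((r1+r2)/C) = asin(13/70) = 10.7028°
wrap1 = wrap2 = π + 2β = 201.4056°
tangent length = C·cosβ = 68.7823
L = (r1+r2)·wrap + 2·C·cosβ = 13·3.5152 + 2·68.7823 = 183.2620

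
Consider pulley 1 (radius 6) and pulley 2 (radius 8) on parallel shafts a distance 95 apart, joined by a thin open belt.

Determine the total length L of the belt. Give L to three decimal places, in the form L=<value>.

L=234.024

open belt: β = asin((r2−r1)/C) = asin(2/95) = 1.2063°
wrap1 = π − 2β = 177.5874°
wrap2 = π + 2β = 182.4126°
tangent length = C·cosβ = 94.9789
L = r1·wrap1 + r2·wrap2 + 2·C·cosβ = 6·3.0995 + 8·3.1837 + 2·94.9789 = 234.0244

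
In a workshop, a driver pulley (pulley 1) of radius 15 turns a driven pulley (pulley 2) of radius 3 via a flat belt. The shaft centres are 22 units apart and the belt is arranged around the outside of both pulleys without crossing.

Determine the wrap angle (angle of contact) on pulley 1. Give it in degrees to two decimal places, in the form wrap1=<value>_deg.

open belt: β = asin((r2−r1)/C) = asin(-12/22) = -33.0557°
wrap1 = π − 2β = 246.1115°
wrap2 = π + 2β = 113.8885°

wrap1=246.11_deg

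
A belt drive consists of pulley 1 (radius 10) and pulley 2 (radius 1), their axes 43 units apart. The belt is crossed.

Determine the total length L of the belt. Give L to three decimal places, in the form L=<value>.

L=123.387

crossed belt: β = asin((r1+r2)/C) = asin(11/43) = 14.8218°
wrap1 = wrap2 = π + 2β = 209.6436°
tangent length = C·cosβ = 41.5692
L = (r1+r2)·wrap + 2·C·cosβ = 11·3.6590 + 2·41.5692 = 123.3871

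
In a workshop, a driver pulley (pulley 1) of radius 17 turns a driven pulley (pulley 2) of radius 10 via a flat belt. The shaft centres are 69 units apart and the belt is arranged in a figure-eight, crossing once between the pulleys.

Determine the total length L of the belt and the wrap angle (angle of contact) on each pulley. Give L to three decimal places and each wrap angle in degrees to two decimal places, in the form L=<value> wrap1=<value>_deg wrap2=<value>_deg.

L=233.530 wrap1=226.07_deg wrap2=226.07_deg

crossed belt: β = asin((r1+r2)/C) = asin(27/69) = 23.0357°
wrap1 = wrap2 = π + 2β = 226.0714°
tangent length = C·cosβ = 63.4980
L = (r1+r2)·wrap + 2·C·cosβ = 27·3.9457 + 2·63.4980 = 233.5297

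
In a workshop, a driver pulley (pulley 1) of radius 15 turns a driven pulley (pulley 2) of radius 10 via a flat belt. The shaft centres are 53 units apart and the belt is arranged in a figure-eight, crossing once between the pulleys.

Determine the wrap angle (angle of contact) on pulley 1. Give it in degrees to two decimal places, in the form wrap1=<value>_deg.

wrap1=236.29_deg

crossed belt: β = asin((r1+r2)/C) = asin(25/53) = 28.1446°
wrap1 = wrap2 = π + 2β = 236.2892°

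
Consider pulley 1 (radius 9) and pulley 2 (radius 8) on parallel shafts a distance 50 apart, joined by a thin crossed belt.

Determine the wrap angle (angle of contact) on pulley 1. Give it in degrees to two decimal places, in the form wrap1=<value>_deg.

wrap1=219.75_deg

crossed belt: β = asin((r1+r2)/C) = asin(17/50) = 19.8769°
wrap1 = wrap2 = π + 2β = 219.7537°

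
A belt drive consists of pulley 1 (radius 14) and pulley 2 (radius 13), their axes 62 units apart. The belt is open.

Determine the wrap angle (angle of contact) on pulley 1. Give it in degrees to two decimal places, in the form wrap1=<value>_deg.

open belt: β = asin((r2−r1)/C) = asin(-1/62) = -0.9242°
wrap1 = π − 2β = 181.8483°
wrap2 = π + 2β = 178.1517°

wrap1=181.85_deg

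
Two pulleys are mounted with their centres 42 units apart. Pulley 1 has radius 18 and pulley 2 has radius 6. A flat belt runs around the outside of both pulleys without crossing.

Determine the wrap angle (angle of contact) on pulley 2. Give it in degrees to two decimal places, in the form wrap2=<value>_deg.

open belt: β = asin((r2−r1)/C) = asin(-12/42) = -16.6015°
wrap1 = π − 2β = 213.2031°
wrap2 = π + 2β = 146.7969°

wrap2=146.80_deg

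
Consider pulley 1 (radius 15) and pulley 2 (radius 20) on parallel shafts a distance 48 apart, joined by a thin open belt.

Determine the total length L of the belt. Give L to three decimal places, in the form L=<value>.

L=206.477

open belt: β = asin((r2−r1)/C) = asin(5/48) = 5.9792°
wrap1 = π − 2β = 168.0417°
wrap2 = π + 2β = 191.9583°
tangent length = C·cosβ = 47.7389
L = r1·wrap1 + r2·wrap2 + 2·C·cosβ = 15·2.9329 + 20·3.3503 + 2·47.7389 = 206.4770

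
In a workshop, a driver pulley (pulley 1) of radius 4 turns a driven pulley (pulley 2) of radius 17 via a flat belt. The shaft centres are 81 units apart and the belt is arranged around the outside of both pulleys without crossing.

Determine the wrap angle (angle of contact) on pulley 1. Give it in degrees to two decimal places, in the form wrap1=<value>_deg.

wrap1=161.53_deg

open belt: β = asin((r2−r1)/C) = asin(13/81) = 9.2356°
wrap1 = π − 2β = 161.5289°
wrap2 = π + 2β = 198.4711°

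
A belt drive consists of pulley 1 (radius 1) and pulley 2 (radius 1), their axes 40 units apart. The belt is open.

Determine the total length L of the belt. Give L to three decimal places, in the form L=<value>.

L=86.283

open belt: β = asin((r2−r1)/C) = asin(0/40) = 0.0000°
wrap1 = π − 2β = 180.0000°
wrap2 = π + 2β = 180.0000°
tangent length = C·cosβ = 40.0000
L = r1·wrap1 + r2·wrap2 + 2·C·cosβ = 1·3.1416 + 1·3.1416 + 2·40.0000 = 86.2832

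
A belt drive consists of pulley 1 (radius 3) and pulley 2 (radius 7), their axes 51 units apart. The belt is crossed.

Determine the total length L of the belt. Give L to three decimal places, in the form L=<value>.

crossed belt: β = asin((r1+r2)/C) = asin(10/51) = 11.3077°
wrap1 = wrap2 = π + 2β = 202.6155°
tangent length = C·cosβ = 50.0100
L = (r1+r2)·wrap + 2·C·cosβ = 10·3.5363 + 2·50.0100 = 135.3831

L=135.383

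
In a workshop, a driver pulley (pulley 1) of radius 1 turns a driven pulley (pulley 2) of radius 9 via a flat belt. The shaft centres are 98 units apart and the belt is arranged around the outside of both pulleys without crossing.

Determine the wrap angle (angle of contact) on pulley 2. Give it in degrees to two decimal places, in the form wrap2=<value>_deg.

wrap2=189.36_deg

open belt: β = asin((r2−r1)/C) = asin(8/98) = 4.6824°
wrap1 = π − 2β = 170.6352°
wrap2 = π + 2β = 189.3648°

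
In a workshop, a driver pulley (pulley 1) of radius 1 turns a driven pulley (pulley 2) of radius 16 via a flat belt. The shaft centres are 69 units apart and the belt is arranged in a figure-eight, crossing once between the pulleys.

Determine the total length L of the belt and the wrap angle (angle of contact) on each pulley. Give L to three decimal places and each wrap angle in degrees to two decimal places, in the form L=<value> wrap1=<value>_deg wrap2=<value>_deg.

crossed belt: β = asin((r1+r2)/C) = asin(17/69) = 14.2632°
wrap1 = wrap2 = π + 2β = 208.5264°
tangent length = C·cosβ = 66.8730
L = (r1+r2)·wrap + 2·C·cosβ = 17·3.6395 + 2·66.8730 = 195.6171

L=195.617 wrap1=208.53_deg wrap2=208.53_deg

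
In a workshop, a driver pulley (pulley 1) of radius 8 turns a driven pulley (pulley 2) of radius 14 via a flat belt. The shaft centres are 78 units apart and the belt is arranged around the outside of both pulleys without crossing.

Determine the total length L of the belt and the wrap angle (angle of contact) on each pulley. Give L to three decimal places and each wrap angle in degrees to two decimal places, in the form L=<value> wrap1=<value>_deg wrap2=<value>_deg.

open belt: β = asin((r2−r1)/C) = asin(6/78) = 4.4117°
wrap1 = π − 2β = 171.1765°
wrap2 = π + 2β = 188.8235°
tangent length = C·cosβ = 77.7689
L = r1·wrap1 + r2·wrap2 + 2·C·cosβ = 8·2.9876 + 14·3.2956 + 2·77.7689 = 225.5768

L=225.577 wrap1=171.18_deg wrap2=188.82_deg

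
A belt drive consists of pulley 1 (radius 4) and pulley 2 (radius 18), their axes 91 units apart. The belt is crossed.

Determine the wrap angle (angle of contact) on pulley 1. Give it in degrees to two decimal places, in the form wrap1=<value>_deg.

wrap1=207.98_deg

crossed belt: β = asin((r1+r2)/C) = asin(22/91) = 13.9903°
wrap1 = wrap2 = π + 2β = 207.9807°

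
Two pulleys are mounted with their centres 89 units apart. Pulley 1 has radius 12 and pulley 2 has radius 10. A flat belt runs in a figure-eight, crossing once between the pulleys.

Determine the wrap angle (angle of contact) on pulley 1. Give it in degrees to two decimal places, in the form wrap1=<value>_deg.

wrap1=208.62_deg

crossed belt: β = asin((r1+r2)/C) = asin(22/89) = 14.3114°
wrap1 = wrap2 = π + 2β = 208.6227°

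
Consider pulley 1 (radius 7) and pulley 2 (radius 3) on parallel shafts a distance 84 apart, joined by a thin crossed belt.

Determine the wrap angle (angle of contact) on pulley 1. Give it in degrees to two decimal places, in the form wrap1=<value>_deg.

wrap1=193.67_deg

crossed belt: β = asin((r1+r2)/C) = asin(10/84) = 6.8371°
wrap1 = wrap2 = π + 2β = 193.6743°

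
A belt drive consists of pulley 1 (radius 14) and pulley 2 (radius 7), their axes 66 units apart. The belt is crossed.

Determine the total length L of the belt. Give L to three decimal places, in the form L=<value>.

L=204.713

crossed belt: β = asin((r1+r2)/C) = asin(21/66) = 18.5530°
wrap1 = wrap2 = π + 2β = 217.1060°
tangent length = C·cosβ = 62.5700
L = (r1+r2)·wrap + 2·C·cosβ = 21·3.7892 + 2·62.5700 = 204.7134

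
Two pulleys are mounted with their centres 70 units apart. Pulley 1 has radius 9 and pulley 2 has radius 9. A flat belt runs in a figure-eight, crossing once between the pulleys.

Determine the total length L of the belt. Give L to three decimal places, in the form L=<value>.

crossed belt: β = asin((r1+r2)/C) = asin(18/70) = 14.9006°
wrap1 = wrap2 = π + 2β = 209.8012°
tangent length = C·cosβ = 67.6461
L = (r1+r2)·wrap + 2·C·cosβ = 18·3.6617 + 2·67.6461 = 201.2033

L=201.203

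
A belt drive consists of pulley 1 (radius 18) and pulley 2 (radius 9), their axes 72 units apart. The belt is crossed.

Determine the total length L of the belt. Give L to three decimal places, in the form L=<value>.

L=239.072

crossed belt: β = asin((r1+r2)/C) = asin(27/72) = 22.0243°
wrap1 = wrap2 = π + 2β = 224.0486°
tangent length = C·cosβ = 66.7458
L = (r1+r2)·wrap + 2·C·cosβ = 27·3.9104 + 2·66.7458 = 239.0720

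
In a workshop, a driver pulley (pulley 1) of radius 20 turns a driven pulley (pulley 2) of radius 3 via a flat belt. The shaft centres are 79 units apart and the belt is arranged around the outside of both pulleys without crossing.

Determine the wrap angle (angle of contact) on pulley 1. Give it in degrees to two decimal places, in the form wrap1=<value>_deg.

open belt: β = asin((r2−r1)/C) = asin(-17/79) = -12.4267°
wrap1 = π − 2β = 204.8533°
wrap2 = π + 2β = 155.1467°

wrap1=204.85_deg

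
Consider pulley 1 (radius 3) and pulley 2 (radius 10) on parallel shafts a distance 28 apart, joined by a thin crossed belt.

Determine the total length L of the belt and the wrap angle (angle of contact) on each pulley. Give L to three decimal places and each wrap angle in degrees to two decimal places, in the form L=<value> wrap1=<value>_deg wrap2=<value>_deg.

crossed belt: β = asin((r1+r2)/C) = asin(13/28) = 27.6640°
wrap1 = wrap2 = π + 2β = 235.3280°
tangent length = C·cosβ = 24.7992
L = (r1+r2)·wrap + 2·C·cosβ = 13·4.1072 + 2·24.7992 = 102.9926

L=102.993 wrap1=235.33_deg wrap2=235.33_deg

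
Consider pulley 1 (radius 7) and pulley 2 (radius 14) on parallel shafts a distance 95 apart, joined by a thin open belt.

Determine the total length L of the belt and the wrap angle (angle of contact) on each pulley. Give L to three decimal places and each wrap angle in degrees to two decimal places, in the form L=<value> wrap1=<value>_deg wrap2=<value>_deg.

open belt: β = asin((r2−r1)/C) = asin(7/95) = 4.2256°
wrap1 = π − 2β = 171.5488°
wrap2 = π + 2β = 188.4512°
tangent length = C·cosβ = 94.7418
L = r1·wrap1 + r2·wrap2 + 2·C·cosβ = 7·2.9941 + 14·3.2891 + 2·94.7418 = 256.4895

L=256.489 wrap1=171.55_deg wrap2=188.45_deg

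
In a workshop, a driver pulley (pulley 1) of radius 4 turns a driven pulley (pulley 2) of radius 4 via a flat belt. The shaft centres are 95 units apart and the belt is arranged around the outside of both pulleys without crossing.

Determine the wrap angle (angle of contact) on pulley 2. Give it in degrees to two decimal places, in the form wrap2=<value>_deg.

open belt: β = asin((r2−r1)/C) = asin(0/95) = 0.0000°
wrap1 = π − 2β = 180.0000°
wrap2 = π + 2β = 180.0000°

wrap2=180.00_deg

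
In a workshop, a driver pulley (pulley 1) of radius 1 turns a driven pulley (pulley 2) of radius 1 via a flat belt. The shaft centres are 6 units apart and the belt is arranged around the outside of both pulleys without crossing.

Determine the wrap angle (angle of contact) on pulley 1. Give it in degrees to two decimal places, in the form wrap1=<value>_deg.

open belt: β = asin((r2−r1)/C) = asin(0/6) = 0.0000°
wrap1 = π − 2β = 180.0000°
wrap2 = π + 2β = 180.0000°

wrap1=180.00_deg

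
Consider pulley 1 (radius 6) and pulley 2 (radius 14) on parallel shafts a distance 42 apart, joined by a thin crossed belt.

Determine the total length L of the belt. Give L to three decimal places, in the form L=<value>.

crossed belt: β = asin((r1+r2)/C) = asin(20/42) = 28.4369°
wrap1 = wrap2 = π + 2β = 236.8738°
tangent length = C·cosβ = 36.9324
L = (r1+r2)·wrap + 2·C·cosβ = 20·4.1342 + 2·36.9324 = 156.5493

L=156.549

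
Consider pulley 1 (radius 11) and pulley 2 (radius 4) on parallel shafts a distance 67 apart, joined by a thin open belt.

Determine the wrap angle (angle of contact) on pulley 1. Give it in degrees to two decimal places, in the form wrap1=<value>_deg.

wrap1=191.99_deg

open belt: β = asin((r2−r1)/C) = asin(-7/67) = -5.9971°
wrap1 = π − 2β = 191.9941°
wrap2 = π + 2β = 168.0059°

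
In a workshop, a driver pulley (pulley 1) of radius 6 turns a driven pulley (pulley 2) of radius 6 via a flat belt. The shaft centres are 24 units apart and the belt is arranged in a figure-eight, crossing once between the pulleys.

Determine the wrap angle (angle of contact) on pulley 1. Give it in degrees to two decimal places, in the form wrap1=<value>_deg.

wrap1=240.00_deg

crossed belt: β = asin((r1+r2)/C) = asin(12/24) = 30.0000°
wrap1 = wrap2 = π + 2β = 240.0000°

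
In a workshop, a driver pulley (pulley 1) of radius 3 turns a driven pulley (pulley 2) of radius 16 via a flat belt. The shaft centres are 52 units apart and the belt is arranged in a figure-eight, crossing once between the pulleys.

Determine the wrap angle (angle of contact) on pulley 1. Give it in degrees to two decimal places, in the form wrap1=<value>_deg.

wrap1=222.86_deg

crossed belt: β = asin((r1+r2)/C) = asin(19/52) = 21.4313°
wrap1 = wrap2 = π + 2β = 222.8625°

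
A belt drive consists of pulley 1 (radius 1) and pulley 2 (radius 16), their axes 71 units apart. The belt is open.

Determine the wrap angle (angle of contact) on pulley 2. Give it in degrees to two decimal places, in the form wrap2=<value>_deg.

wrap2=204.39_deg

open belt: β = asin((r2−r1)/C) = asin(15/71) = 12.1966°
wrap1 = π − 2β = 155.6067°
wrap2 = π + 2β = 204.3933°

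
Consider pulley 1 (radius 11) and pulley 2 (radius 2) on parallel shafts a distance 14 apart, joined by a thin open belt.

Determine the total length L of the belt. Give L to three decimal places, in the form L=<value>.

open belt: β = asin((r2−r1)/C) = asin(-9/14) = -40.0052°
wrap1 = π − 2β = 260.0104°
wrap2 = π + 2β = 99.9896°
tangent length = C·cosβ = 10.7238
L = r1·wrap1 + r2·wrap2 + 2·C·cosβ = 11·4.5380 + 2·1.7451 + 2·10.7238 = 74.8563

L=74.856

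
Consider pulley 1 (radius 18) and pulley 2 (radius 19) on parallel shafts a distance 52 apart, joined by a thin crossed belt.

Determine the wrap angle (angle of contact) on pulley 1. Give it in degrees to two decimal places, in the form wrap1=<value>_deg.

wrap1=270.72_deg

crossed belt: β = asin((r1+r2)/C) = asin(37/52) = 45.3602°
wrap1 = wrap2 = π + 2β = 270.7205°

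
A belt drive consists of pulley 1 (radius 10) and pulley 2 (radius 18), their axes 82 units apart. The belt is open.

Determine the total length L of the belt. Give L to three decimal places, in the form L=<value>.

open belt: β = asin((r2−r1)/C) = asin(8/82) = 5.5987°
wrap1 = π − 2β = 168.8025°
wrap2 = π + 2β = 191.1975°
tangent length = C·cosβ = 81.6088
L = r1·wrap1 + r2·wrap2 + 2·C·cosβ = 10·2.9462 + 18·3.3370 + 2·81.6088 = 252.7457

L=252.746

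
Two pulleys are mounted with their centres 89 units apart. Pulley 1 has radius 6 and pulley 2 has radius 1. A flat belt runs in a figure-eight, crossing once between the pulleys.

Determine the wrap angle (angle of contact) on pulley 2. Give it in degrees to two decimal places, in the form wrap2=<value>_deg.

wrap2=189.02_deg

crossed belt: β = asin((r1+r2)/C) = asin(7/89) = 4.5111°
wrap1 = wrap2 = π + 2β = 189.0221°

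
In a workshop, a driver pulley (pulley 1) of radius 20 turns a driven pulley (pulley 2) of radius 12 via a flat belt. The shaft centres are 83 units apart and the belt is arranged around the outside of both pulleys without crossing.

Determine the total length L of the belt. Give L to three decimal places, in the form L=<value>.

open belt: β = asin((r2−r1)/C) = asin(-8/83) = -5.5311°
wrap1 = π − 2β = 191.0621°
wrap2 = π + 2β = 168.9379°
tangent length = C·cosβ = 82.6136
L = r1·wrap1 + r2·wrap2 + 2·C·cosβ = 20·3.3347 + 12·2.9485 + 2·82.6136 = 267.3026

L=267.303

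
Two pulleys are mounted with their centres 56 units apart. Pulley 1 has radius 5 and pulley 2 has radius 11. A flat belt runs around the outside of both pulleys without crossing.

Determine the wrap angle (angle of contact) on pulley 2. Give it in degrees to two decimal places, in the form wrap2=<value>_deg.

open belt: β = asin((r2−r1)/C) = asin(6/56) = 6.1506°
wrap1 = π − 2β = 167.6987°
wrap2 = π + 2β = 192.3013°

wrap2=192.30_deg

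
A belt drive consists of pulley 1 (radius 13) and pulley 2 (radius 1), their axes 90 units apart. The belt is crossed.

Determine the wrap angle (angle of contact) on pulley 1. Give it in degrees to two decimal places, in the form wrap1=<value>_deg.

wrap1=197.90_deg

crossed belt: β = asin((r1+r2)/C) = asin(14/90) = 8.9490°
wrap1 = wrap2 = π + 2β = 197.8980°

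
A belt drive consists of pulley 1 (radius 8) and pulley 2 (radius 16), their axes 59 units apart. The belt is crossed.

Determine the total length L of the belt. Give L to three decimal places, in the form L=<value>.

crossed belt: β = asin((r1+r2)/C) = asin(24/59) = 24.0027°
wrap1 = wrap2 = π + 2β = 228.0054°
tangent length = C·cosβ = 53.8981
L = (r1+r2)·wrap + 2·C·cosβ = 24·3.9794 + 2·53.8981 = 203.3028

L=203.303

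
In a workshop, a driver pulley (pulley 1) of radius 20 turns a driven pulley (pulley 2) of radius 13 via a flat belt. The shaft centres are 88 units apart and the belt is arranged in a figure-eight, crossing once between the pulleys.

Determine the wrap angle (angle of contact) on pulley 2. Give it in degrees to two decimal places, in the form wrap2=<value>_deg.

crossed belt: β = asin((r1+r2)/C) = asin(33/88) = 22.0243°
wrap1 = wrap2 = π + 2β = 224.0486°

wrap2=224.05_deg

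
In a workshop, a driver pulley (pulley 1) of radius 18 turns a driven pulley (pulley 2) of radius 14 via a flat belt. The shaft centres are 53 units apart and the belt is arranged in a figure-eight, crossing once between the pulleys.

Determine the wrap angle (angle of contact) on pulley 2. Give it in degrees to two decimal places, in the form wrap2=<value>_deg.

crossed belt: β = asin((r1+r2)/C) = asin(32/53) = 37.1406°
wrap1 = wrap2 = π + 2β = 254.2813°

wrap2=254.28_deg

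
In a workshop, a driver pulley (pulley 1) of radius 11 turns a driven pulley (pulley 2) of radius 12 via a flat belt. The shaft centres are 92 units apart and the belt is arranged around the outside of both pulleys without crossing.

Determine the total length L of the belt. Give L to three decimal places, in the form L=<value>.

L=256.268

open belt: β = asin((r2−r1)/C) = asin(1/92) = 0.6228°
wrap1 = π − 2β = 178.7544°
wrap2 = π + 2β = 181.2456°
tangent length = C·cosβ = 91.9946
L = r1·wrap1 + r2·wrap2 + 2·C·cosβ = 11·3.1199 + 12·3.1633 + 2·91.9946 = 256.2675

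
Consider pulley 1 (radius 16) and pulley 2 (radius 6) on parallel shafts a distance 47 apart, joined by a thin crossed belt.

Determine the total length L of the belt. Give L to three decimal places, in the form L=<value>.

crossed belt: β = asin((r1+r2)/C) = asin(22/47) = 27.9101°
wrap1 = wrap2 = π + 2β = 235.8201°
tangent length = C·cosβ = 41.5331
L = (r1+r2)·wrap + 2·C·cosβ = 22·4.1158 + 2·41.5331 = 173.6147

L=173.615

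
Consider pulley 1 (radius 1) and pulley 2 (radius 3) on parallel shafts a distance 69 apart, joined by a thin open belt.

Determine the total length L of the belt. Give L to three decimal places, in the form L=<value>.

L=150.624

open belt: β = asin((r2−r1)/C) = asin(2/69) = 1.6610°
wrap1 = π − 2β = 176.6780°
wrap2 = π + 2β = 183.3220°
tangent length = C·cosβ = 68.9710
L = r1·wrap1 + r2·wrap2 + 2·C·cosβ = 1·3.0836 + 3·3.1996 + 2·68.9710 = 150.6243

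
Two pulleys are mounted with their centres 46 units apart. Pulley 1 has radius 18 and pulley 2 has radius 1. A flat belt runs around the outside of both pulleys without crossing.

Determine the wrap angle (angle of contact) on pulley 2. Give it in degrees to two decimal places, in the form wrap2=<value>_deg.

wrap2=136.62_deg

open belt: β = asin((r2−r1)/C) = asin(-17/46) = -21.6888°
wrap1 = π − 2β = 223.3776°
wrap2 = π + 2β = 136.6224°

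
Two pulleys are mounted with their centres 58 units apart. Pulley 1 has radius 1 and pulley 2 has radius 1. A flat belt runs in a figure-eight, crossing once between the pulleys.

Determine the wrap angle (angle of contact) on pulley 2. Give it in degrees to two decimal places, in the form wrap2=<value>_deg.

crossed belt: β = asin((r1+r2)/C) = asin(2/58) = 1.9761°
wrap1 = wrap2 = π + 2β = 183.9522°

wrap2=183.95_deg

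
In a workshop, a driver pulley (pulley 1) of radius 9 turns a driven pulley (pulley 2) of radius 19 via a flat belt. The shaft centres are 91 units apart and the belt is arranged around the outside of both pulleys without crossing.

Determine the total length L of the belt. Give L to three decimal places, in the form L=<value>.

open belt: β = asin((r2−r1)/C) = asin(10/91) = 6.3090°
wrap1 = π − 2β = 167.3820°
wrap2 = π + 2β = 192.6180°
tangent length = C·cosβ = 90.4489
L = r1·wrap1 + r2·wrap2 + 2·C·cosβ = 9·2.9214 + 19·3.3618 + 2·90.4489 = 271.0646

L=271.065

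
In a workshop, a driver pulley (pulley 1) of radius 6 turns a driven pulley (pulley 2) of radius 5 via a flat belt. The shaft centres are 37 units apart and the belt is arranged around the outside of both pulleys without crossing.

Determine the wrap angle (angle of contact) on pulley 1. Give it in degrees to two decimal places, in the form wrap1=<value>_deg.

open belt: β = asin((r2−r1)/C) = asin(-1/37) = -1.5487°
wrap1 = π − 2β = 183.0974°
wrap2 = π + 2β = 176.9026°

wrap1=183.10_deg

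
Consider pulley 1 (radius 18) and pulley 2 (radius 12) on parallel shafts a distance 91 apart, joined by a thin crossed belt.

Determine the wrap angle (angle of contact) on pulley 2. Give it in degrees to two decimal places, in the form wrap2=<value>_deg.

wrap2=218.50_deg

crossed belt: β = asin((r1+r2)/C) = asin(30/91) = 19.2488°
wrap1 = wrap2 = π + 2β = 218.4975°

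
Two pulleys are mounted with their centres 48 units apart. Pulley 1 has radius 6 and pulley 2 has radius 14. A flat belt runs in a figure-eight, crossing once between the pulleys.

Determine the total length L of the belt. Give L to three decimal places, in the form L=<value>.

L=167.293

crossed belt: β = asin((r1+r2)/C) = asin(20/48) = 24.6243°
wrap1 = wrap2 = π + 2β = 229.2486°
tangent length = C·cosβ = 43.6348
L = (r1+r2)·wrap + 2·C·cosβ = 20·4.0011 + 2·43.6348 = 167.2926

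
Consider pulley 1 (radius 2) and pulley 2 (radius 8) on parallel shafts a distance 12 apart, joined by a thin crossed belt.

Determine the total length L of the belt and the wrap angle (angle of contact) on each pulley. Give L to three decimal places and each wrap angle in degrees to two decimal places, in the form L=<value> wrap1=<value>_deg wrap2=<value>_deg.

L=64.385 wrap1=292.89_deg wrap2=292.89_deg

crossed belt: β = asin((r1+r2)/C) = asin(10/12) = 56.4427°
wrap1 = wrap2 = π + 2β = 292.8854°
tangent length = C·cosβ = 6.6332
L = (r1+r2)·wrap + 2·C·cosβ = 10·5.1118 + 2·6.6332 = 64.3846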